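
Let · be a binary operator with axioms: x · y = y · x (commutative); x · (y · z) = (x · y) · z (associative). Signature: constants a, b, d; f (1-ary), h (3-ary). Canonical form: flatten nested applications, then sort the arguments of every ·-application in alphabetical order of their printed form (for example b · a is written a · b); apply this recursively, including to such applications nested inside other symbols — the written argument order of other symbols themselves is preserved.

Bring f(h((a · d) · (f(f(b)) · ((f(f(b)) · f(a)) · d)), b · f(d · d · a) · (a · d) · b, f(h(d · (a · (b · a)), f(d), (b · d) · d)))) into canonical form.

Answer: f(h(a · d · d · f(a) · f(f(b)) · f(f(b)), a · b · b · d · f(a · d · d), f(h(a · a · b · d, f(d), b · d · d))))

Derivation:
Focus inside:  (a · d) · (f(f(b)) · ((f(f(b)) · f(a)) · d))
Flatten:  a · d · f(f(b)) · f(f(b)) · f(a) · d
Order the arguments:  a · d · d · f(a) · f(f(b)) · f(f(b))
Reassemble:  f(h(a · d · d · f(a) · f(f(b)) · f(f(b)), a · b · b · d · f(a · d · d), f(h(a · a · b · d, f(d), b · d · d))))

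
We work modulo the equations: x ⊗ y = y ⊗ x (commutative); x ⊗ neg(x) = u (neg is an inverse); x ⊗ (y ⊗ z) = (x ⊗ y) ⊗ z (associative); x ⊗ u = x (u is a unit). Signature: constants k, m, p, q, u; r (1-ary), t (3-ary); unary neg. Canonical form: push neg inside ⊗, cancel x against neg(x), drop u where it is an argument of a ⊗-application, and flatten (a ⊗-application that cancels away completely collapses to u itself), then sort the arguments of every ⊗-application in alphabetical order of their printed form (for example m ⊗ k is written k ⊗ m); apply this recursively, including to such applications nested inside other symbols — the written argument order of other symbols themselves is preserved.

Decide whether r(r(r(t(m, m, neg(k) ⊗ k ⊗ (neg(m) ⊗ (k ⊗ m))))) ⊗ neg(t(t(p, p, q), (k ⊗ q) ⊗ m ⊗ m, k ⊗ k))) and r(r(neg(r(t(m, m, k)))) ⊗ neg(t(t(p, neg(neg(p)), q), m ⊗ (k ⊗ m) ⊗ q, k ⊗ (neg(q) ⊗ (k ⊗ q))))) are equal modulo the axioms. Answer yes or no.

Left:  r(r(r(t(m, m, neg(k) ⊗ k ⊗ (neg(m) ⊗ (k ⊗ m))))) ⊗ neg(t(t(p, p, q), (k ⊗ q) ⊗ m ⊗ m, k ⊗ k)))
  Work inside:  r(r(t(m, m, neg(k) ⊗ k ⊗ (neg(m) ⊗ (k ⊗ m))))) ⊗ neg(t(t(p, p, q), (k ⊗ q) ⊗ m ⊗ m, k ⊗ k))
  Collect:  r(r(t(m, m, k))) ⊗ neg(t(t(p, p, q), k ⊗ m ⊗ m ⊗ q, k ⊗ k))
  Order the arguments:  neg(t(t(p, p, q), k ⊗ m ⊗ m ⊗ q, k ⊗ k)) ⊗ r(r(t(m, m, k)))
  Put back:  r(neg(t(t(p, p, q), k ⊗ m ⊗ m ⊗ q, k ⊗ k)) ⊗ r(r(t(m, m, k))))
Right:  r(r(neg(r(t(m, m, k)))) ⊗ neg(t(t(p, neg(neg(p)), q), m ⊗ (k ⊗ m) ⊗ q, k ⊗ (neg(q) ⊗ (k ⊗ q)))))
  Descend into:  r(neg(r(t(m, m, k)))) ⊗ neg(t(t(p, neg(neg(p)), q), m ⊗ (k ⊗ m) ⊗ q, k ⊗ (neg(q) ⊗ (k ⊗ q))))
  Push neg inside:  distribute neg over ⊗ and collapse double neg
  Combine occurrences:  r(neg(r(t(m, m, k)))) ⊗ neg(t(t(p, p, q), k ⊗ m ⊗ m ⊗ q, k ⊗ k))
  Order the arguments:  neg(t(t(p, p, q), k ⊗ m ⊗ m ⊗ q, k ⊗ k)) ⊗ r(neg(r(t(m, m, k))))
  Reassemble:  r(neg(t(t(p, p, q), k ⊗ m ⊗ m ⊗ q, k ⊗ k)) ⊗ r(neg(r(t(m, m, k)))))

Answer: no — r(neg(t(t(p, p, q), k ⊗ m ⊗ m ⊗ q, k ⊗ k)) ⊗ r(r(t(m, m, k)))) vs r(neg(t(t(p, p, q), k ⊗ m ⊗ m ⊗ q, k ⊗ k)) ⊗ r(neg(r(t(m, m, k)))))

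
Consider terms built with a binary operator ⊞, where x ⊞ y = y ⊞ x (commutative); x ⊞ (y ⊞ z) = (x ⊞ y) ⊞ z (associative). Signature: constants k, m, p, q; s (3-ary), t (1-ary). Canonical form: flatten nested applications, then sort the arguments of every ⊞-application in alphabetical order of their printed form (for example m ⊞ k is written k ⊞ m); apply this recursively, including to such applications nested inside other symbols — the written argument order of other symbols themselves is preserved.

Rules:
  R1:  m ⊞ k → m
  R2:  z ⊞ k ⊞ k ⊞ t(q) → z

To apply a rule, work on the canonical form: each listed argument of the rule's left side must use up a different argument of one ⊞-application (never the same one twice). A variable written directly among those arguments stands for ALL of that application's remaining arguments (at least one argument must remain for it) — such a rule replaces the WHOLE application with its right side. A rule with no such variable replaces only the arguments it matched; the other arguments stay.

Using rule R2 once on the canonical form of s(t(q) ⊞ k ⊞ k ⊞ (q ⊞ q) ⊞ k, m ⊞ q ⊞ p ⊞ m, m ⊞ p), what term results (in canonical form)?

Answer: s(k ⊞ q ⊞ q, m ⊞ m ⊞ p ⊞ q, m ⊞ p)

Derivation:
Canonical form:  s(k ⊞ k ⊞ k ⊞ q ⊞ q ⊞ t(q), m ⊞ m ⊞ p ⊞ q, m ⊞ p)
Match R2:  consume k, k, t(q);  z := k ⊞ q ⊞ q
Every leftover argument binds to the variable; the entire application is replaced.
Giving:  s(k ⊞ q ⊞ q, m ⊞ m ⊞ p ⊞ q, m ⊞ p)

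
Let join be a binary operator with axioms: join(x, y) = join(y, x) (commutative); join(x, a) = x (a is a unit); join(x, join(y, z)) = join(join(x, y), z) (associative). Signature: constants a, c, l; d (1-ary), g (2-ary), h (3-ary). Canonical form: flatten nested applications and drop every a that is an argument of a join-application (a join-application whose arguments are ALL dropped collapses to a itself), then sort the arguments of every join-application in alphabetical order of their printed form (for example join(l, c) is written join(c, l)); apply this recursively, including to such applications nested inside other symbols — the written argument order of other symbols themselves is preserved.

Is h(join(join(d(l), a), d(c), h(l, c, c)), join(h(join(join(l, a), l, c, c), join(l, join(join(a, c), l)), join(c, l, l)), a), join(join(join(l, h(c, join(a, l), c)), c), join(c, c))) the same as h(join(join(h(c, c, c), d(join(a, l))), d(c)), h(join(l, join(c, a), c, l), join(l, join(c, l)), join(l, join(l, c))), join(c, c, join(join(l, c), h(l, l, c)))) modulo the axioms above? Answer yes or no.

Left:  h(join(join(d(l), a), d(c), h(l, c, c)), join(h(join(join(l, a), l, c, c), join(l, join(join(a, c), l)), join(c, l, l)), a), join(join(join(l, h(c, join(a, l), c)), c), join(c, c)))
  Focus inside:  join(h(join(join(l, a), l, c, c), join(l, join(join(a, c), l)), join(c, l, l)), a)
  Inside:  h(join(join(l, a), l, c, c), join(l, join(join(a, c), l)), join(c, l, l))  →  h(join(c, c, l, l), join(c, l, l), join(c, l, l))
  Units out:  drop a
  Sort:  h(join(c, c, l, l), join(c, l, l), join(c, l, l))
  Reassemble:  h(join(d(c), d(l), h(l, c, c)), h(join(c, c, l, l), join(c, l, l), join(c, l, l)), join(c, c, c, h(c, l, c), l))
Right:  h(join(join(h(c, c, c), d(join(a, l))), d(c)), h(join(l, join(c, a), c, l), join(l, join(c, l)), join(l, join(l, c))), join(c, c, join(join(l, c), h(l, l, c))))
  Descend into:  join(join(h(c, c, c), d(join(a, l))), d(c))
  Merge nested applications:  join(h(c, c, c), d(join(a, l)), d(c))
  Inside:  d(join(a, l))  →  d(l)
  Sort:  join(d(c), d(l), h(c, c, c))
  Rebuild:  h(join(d(c), d(l), h(c, c, c)), h(join(c, c, l, l), join(c, l, l), join(c, l, l)), join(c, c, c, h(l, l, c), l))

Answer: no — h(join(d(c), d(l), h(l, c, c)), h(join(c, c, l, l), join(c, l, l), join(c, l, l)), join(c, c, c, h(c, l, c), l)) vs h(join(d(c), d(l), h(c, c, c)), h(join(c, c, l, l), join(c, l, l), join(c, l, l)), join(c, c, c, h(l, l, c), l))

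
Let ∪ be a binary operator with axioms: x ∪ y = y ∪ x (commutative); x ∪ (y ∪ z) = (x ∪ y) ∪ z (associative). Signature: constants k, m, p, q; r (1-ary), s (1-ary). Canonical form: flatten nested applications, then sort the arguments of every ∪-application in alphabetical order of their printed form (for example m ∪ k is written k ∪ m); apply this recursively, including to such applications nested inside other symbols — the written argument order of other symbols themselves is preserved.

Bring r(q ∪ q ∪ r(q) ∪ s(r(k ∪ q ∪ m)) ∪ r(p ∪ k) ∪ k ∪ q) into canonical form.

Focus inside:  q ∪ q ∪ r(q) ∪ s(r(k ∪ q ∪ m)) ∪ r(p ∪ k) ∪ k ∪ q
Canonicalize subterm:  s(r(k ∪ q ∪ m))  →  s(r(k ∪ m ∪ q))
Canonicalize subterm:  r(p ∪ k)  →  r(k ∪ p)
Order the arguments:  k ∪ q ∪ q ∪ q ∪ r(k ∪ p) ∪ r(q) ∪ s(r(k ∪ m ∪ q))
Reassemble:  r(k ∪ q ∪ q ∪ q ∪ r(k ∪ p) ∪ r(q) ∪ s(r(k ∪ m ∪ q)))

Answer: r(k ∪ q ∪ q ∪ q ∪ r(k ∪ p) ∪ r(q) ∪ s(r(k ∪ m ∪ q)))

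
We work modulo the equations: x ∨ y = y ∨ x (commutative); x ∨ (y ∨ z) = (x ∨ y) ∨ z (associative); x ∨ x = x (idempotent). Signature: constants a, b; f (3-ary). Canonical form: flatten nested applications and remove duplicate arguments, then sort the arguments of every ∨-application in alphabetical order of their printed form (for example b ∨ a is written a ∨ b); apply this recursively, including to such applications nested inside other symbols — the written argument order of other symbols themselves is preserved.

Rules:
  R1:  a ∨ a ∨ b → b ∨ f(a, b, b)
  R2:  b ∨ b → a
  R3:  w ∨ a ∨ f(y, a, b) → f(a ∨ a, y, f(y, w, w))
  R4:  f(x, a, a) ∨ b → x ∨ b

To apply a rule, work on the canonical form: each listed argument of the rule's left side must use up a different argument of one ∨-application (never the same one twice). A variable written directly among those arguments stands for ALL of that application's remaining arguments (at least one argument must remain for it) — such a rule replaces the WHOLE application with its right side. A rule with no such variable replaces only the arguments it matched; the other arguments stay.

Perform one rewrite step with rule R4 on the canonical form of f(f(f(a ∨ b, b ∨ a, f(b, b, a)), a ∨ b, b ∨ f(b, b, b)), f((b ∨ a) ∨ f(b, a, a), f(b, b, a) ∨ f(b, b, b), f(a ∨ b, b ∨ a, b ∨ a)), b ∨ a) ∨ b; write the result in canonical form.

Canonical form:  b ∨ f(f(f(a ∨ b, a ∨ b, f(b, b, a)), a ∨ b, b ∨ f(b, b, b)), f(a ∨ b ∨ f(b, a, a), f(b, b, a) ∨ f(b, b, b), f(a ∨ b, a ∨ b, a ∨ b)), a ∨ b)
Match R4:  consume b, f(b, a, a);  x := b
Giving:  b ∨ f(f(f(a ∨ b, a ∨ b, f(b, b, a)), a ∨ b, b ∨ f(b, b, b)), f(a ∨ b, f(b, b, a) ∨ f(b, b, b), f(a ∨ b, a ∨ b, a ∨ b)), a ∨ b)

Answer: b ∨ f(f(f(a ∨ b, a ∨ b, f(b, b, a)), a ∨ b, b ∨ f(b, b, b)), f(a ∨ b, f(b, b, a) ∨ f(b, b, b), f(a ∨ b, a ∨ b, a ∨ b)), a ∨ b)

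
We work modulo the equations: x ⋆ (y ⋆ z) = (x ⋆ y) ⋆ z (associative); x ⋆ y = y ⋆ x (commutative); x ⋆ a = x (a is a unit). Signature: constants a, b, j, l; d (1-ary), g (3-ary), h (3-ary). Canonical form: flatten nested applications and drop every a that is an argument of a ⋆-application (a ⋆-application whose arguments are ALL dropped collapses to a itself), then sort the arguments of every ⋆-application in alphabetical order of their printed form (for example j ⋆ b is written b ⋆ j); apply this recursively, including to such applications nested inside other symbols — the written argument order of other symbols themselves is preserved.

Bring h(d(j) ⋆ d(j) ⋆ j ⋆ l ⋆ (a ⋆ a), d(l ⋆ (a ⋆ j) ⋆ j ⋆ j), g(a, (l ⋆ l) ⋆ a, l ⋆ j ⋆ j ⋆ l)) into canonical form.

Work inside:  d(j) ⋆ d(j) ⋆ j ⋆ l ⋆ (a ⋆ a)
Merge nested applications:  d(j) ⋆ d(j) ⋆ j ⋆ l ⋆ a ⋆ a
Units out:  drop a (×2)
Order the arguments:  d(j) ⋆ d(j) ⋆ j ⋆ l
Put back:  h(d(j) ⋆ d(j) ⋆ j ⋆ l, d(j ⋆ j ⋆ j ⋆ l), g(a, l ⋆ l, j ⋆ j ⋆ l ⋆ l))

Answer: h(d(j) ⋆ d(j) ⋆ j ⋆ l, d(j ⋆ j ⋆ j ⋆ l), g(a, l ⋆ l, j ⋆ j ⋆ l ⋆ l))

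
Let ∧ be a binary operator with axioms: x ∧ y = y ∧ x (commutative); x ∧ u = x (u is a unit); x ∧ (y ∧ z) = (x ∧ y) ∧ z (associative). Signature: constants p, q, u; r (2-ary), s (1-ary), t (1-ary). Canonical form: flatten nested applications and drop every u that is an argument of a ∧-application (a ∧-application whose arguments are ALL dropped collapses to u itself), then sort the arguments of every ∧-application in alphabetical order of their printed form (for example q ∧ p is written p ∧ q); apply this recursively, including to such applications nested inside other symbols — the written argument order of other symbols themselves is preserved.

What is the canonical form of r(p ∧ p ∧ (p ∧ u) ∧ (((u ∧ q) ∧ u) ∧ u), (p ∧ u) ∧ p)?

Answer: r(p ∧ p ∧ p ∧ q, p ∧ p)

Derivation:
Descend into:  p ∧ p ∧ (p ∧ u) ∧ (((u ∧ q) ∧ u) ∧ u)
Un-nest:  p ∧ p ∧ p ∧ u ∧ u ∧ q ∧ u ∧ u
Units out:  drop u (×4)
Order the arguments:  p ∧ p ∧ p ∧ q
Rebuild:  r(p ∧ p ∧ p ∧ q, p ∧ p)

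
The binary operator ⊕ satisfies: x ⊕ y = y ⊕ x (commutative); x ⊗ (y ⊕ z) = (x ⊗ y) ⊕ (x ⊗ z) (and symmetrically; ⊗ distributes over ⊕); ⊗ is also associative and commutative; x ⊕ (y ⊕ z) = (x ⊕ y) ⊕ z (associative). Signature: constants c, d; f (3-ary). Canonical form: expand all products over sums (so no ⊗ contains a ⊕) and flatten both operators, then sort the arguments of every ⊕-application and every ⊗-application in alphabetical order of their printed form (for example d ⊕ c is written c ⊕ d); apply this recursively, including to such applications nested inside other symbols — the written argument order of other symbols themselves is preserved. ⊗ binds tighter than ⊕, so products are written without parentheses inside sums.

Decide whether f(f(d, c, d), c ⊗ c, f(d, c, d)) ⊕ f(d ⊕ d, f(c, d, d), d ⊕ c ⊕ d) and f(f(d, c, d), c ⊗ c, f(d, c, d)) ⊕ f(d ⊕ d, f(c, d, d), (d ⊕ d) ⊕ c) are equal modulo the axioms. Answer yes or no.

Answer: yes — both canonical forms are f(d ⊕ d, f(c, d, d), c ⊕ d ⊕ d) ⊕ f(f(d, c, d), c ⊗ c, f(d, c, d))

Derivation:
Left:  f(f(d, c, d), c ⊗ c, f(d, c, d)) ⊕ f(d ⊕ d, f(c, d, d), d ⊕ c ⊕ d)
  Un-nest:  f(f(d, c, d), c ⊗ c, f(d, c, d)) ⊕ f(d ⊕ d, f(c, d, d), c ⊕ d ⊕ d)
  Order the arguments:  f(d ⊕ d, f(c, d, d), c ⊕ d ⊕ d) ⊕ f(f(d, c, d), c ⊗ c, f(d, c, d))
Right:  f(f(d, c, d), c ⊗ c, f(d, c, d)) ⊕ f(d ⊕ d, f(c, d, d), (d ⊕ d) ⊕ c)
  Flatten:  f(f(d, c, d), c ⊗ c, f(d, c, d)) ⊕ f(d ⊕ d, f(c, d, d), c ⊕ d ⊕ d)
  Sort arguments:  f(d ⊕ d, f(c, d, d), c ⊕ d ⊕ d) ⊕ f(f(d, c, d), c ⊗ c, f(d, c, d))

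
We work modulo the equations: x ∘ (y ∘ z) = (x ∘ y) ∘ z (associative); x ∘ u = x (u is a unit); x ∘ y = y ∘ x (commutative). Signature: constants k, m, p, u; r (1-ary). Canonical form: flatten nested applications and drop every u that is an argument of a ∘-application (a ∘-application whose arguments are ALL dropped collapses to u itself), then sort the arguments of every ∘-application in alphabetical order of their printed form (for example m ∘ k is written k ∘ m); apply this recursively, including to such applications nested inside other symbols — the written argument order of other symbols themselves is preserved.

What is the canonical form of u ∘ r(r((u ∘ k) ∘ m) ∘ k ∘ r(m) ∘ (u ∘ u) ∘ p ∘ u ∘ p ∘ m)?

Answer: r(k ∘ m ∘ p ∘ p ∘ r(k ∘ m) ∘ r(m))

Derivation:
Inside:  r(r((u ∘ k) ∘ m) ∘ k ∘ r(m) ∘ (u ∘ u) ∘ p ∘ u ∘ p ∘ m)  →  r(k ∘ m ∘ p ∘ p ∘ r(k ∘ m) ∘ r(m))
Unit:  drop u
Sort:  r(k ∘ m ∘ p ∘ p ∘ r(k ∘ m) ∘ r(m))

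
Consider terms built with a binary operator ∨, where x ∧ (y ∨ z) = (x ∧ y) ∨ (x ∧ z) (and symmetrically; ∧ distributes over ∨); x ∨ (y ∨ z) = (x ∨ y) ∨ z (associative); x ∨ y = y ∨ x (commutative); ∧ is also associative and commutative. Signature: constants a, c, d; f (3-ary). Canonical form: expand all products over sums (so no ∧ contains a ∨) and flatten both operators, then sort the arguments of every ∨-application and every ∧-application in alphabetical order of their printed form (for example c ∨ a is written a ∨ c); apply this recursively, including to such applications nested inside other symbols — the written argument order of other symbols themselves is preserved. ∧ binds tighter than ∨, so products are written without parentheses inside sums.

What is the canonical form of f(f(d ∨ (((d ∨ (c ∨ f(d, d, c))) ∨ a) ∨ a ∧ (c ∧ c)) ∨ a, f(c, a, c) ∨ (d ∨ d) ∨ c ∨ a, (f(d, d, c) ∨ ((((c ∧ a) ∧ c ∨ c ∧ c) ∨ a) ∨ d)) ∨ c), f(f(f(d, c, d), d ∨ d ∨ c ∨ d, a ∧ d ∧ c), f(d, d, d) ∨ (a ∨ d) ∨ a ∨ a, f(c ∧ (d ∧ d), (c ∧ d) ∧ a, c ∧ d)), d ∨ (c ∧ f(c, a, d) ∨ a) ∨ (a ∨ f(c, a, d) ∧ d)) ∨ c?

Answer: c ∨ f(f(a ∨ a ∨ a ∧ c ∧ c ∨ c ∨ d ∨ d ∨ f(d, d, c), a ∨ c ∨ d ∨ d ∨ f(c, a, c), a ∨ a ∧ c ∧ c ∨ c ∨ c ∧ c ∨ d ∨ f(d, d, c)), f(f(f(d, c, d), c ∨ d ∨ d ∨ d, a ∧ c ∧ d), a ∨ a ∨ a ∨ d ∨ f(d, d, d), f(c ∧ d ∧ d, a ∧ c ∧ d, c ∧ d)), a ∨ a ∨ c ∧ f(c, a, d) ∨ d ∨ d ∧ f(c, a, d))

Derivation:
Merge nested applications:  f(f(a ∨ a ∨ a ∧ c ∧ c ∨ c ∨ d ∨ d ∨ f(d, d, c), a ∨ c ∨ d ∨ d ∨ f(c, a, c), a ∨ a ∧ c ∧ c ∨ c ∨ c ∧ c ∨ d ∨ f(d, d, c)), f(f(f(d, c, d), c ∨ d ∨ d ∨ d, a ∧ c ∧ d), a ∨ a ∨ a ∨ d ∨ f(d, d, d), f(c ∧ d ∧ d, a ∧ c ∧ d, c ∧ d)), a ∨ a ∨ c ∧ f(c, a, d) ∨ d ∨ d ∧ f(c, a, d)) ∨ c
Sort arguments:  c ∨ f(f(a ∨ a ∨ a ∧ c ∧ c ∨ c ∨ d ∨ d ∨ f(d, d, c), a ∨ c ∨ d ∨ d ∨ f(c, a, c), a ∨ a ∧ c ∧ c ∨ c ∨ c ∧ c ∨ d ∨ f(d, d, c)), f(f(f(d, c, d), c ∨ d ∨ d ∨ d, a ∧ c ∧ d), a ∨ a ∨ a ∨ d ∨ f(d, d, d), f(c ∧ d ∧ d, a ∧ c ∧ d, c ∧ d)), a ∨ a ∨ c ∧ f(c, a, d) ∨ d ∨ d ∧ f(c, a, d))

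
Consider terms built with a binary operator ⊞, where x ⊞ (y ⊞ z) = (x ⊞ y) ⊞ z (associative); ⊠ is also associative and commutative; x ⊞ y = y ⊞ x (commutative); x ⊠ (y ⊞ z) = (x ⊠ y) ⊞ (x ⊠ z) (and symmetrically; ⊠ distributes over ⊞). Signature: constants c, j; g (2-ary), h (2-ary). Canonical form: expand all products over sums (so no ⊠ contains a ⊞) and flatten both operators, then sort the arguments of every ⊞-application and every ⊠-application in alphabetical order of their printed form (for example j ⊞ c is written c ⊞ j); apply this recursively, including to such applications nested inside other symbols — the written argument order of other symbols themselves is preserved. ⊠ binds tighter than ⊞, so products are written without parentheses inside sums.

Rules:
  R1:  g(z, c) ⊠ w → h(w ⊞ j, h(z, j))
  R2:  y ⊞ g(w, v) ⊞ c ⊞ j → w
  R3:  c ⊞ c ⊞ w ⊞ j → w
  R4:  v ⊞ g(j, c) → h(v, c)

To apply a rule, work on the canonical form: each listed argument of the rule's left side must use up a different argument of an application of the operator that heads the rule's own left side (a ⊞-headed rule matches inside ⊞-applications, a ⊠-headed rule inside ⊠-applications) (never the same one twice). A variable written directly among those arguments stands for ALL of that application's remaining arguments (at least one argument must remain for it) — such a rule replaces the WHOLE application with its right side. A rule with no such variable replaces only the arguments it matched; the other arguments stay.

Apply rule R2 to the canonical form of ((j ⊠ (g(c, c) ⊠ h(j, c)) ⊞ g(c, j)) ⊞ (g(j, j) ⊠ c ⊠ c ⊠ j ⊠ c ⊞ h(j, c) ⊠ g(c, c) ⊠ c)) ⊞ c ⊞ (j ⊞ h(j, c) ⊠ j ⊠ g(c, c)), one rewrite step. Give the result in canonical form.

Canonical form:  c ⊞ c ⊠ c ⊠ c ⊠ g(j, j) ⊠ j ⊞ c ⊠ g(c, c) ⊠ h(j, c) ⊞ g(c, c) ⊠ h(j, c) ⊠ j ⊞ g(c, c) ⊠ h(j, c) ⊠ j ⊞ g(c, j) ⊞ j
Match R2:  consume c, g(c, j), j;  v := j, w := c, y := c ⊠ c ⊠ c ⊠ g(j, j) ⊠ j ⊞ c ⊠ g(c, c) ⊠ h(j, c) ⊞ g(c, c) ⊠ h(j, c) ⊠ j ⊞ g(c, c) ⊠ h(j, c) ⊠ j
Every leftover argument binds to the variable; the entire application is replaced.
New term:  c

Answer: c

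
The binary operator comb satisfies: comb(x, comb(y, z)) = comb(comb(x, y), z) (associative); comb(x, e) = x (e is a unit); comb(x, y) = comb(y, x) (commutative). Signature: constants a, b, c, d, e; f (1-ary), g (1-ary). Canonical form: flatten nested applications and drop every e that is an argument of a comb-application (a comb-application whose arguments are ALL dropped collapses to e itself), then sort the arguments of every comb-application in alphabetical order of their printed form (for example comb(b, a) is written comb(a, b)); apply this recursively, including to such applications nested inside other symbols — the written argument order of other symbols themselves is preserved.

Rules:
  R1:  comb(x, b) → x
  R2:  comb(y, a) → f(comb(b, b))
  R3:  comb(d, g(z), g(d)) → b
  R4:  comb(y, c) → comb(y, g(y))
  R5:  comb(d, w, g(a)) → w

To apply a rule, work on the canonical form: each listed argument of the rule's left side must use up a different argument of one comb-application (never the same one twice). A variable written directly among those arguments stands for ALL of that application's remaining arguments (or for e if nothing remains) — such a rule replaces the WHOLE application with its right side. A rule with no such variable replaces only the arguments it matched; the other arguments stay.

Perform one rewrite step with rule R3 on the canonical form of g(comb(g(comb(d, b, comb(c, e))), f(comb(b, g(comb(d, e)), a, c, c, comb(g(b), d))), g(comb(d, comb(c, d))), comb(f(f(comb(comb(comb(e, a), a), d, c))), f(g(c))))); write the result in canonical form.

Canonical form:  g(comb(f(comb(a, b, c, c, d, g(b), g(d))), f(f(comb(a, a, c, d))), f(g(c)), g(comb(b, c, d)), g(comb(c, d, d))))
Apply R3:  consuming d, g(b), g(d);  z := b
Result:  g(comb(f(comb(a, b, b, c, c)), f(f(comb(a, a, c, d))), f(g(c)), g(comb(b, c, d)), g(comb(c, d, d))))

Answer: g(comb(f(comb(a, b, b, c, c)), f(f(comb(a, a, c, d))), f(g(c)), g(comb(b, c, d)), g(comb(c, d, d))))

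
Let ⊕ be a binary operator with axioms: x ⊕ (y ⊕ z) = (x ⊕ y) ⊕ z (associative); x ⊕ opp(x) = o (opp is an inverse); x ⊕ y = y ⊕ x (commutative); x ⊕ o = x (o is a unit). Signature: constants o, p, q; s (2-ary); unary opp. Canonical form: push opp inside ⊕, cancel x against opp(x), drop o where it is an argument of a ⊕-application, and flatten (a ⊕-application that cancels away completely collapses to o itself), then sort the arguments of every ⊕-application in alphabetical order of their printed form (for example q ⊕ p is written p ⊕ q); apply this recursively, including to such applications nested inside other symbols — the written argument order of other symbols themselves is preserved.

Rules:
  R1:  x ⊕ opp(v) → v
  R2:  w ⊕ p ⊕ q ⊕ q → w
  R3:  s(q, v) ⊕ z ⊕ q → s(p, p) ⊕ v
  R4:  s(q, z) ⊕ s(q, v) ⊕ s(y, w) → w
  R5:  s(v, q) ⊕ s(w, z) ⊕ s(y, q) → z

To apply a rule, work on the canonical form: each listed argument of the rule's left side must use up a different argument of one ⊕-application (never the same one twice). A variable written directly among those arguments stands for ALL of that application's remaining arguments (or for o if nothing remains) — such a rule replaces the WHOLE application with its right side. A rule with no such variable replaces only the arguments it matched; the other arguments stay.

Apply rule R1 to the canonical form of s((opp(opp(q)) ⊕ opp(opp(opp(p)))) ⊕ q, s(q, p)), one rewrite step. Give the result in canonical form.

Canonical form:  s(opp(p) ⊕ q ⊕ q, s(q, p))
Match R1:  consume opp(p);  v := p, x := q ⊕ q
Every leftover argument binds to the variable; the entire application is replaced.
New term:  s(p, s(q, p))

Answer: s(p, s(q, p))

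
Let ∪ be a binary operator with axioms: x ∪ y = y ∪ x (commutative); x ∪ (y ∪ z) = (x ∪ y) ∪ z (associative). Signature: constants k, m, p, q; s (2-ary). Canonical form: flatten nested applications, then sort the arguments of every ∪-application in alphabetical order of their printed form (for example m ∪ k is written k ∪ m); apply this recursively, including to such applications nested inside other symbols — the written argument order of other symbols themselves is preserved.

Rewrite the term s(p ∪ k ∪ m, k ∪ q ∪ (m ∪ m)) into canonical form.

Descend into:  k ∪ q ∪ (m ∪ m)
Un-nest:  k ∪ q ∪ m ∪ m
Order the arguments:  k ∪ m ∪ m ∪ q
Rebuild:  s(k ∪ m ∪ p, k ∪ m ∪ m ∪ q)

Answer: s(k ∪ m ∪ p, k ∪ m ∪ m ∪ q)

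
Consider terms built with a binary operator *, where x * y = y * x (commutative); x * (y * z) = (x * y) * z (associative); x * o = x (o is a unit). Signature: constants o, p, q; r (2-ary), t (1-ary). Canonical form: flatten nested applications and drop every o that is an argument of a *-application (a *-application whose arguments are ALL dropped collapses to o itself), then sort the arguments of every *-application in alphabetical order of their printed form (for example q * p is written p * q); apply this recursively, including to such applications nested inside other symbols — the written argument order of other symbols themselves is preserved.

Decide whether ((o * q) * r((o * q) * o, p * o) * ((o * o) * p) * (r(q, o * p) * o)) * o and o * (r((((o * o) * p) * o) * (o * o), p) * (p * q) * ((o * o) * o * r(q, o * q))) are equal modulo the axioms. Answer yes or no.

Answer: no — p * q * r(q, p) * r(q, p) vs p * q * r(p, p) * r(q, q)

Derivation:
Left:  ((o * q) * r((o * q) * o, p * o) * ((o * o) * p) * (r(q, o * p) * o)) * o
  Merge nested applications:  o * q * r((o * q) * o, p * o) * o * o * p * r(q, o * p) * o * o
  Simplify inside:  r((o * q) * o, p * o)  →  r(q, p)
  Canonicalize subterm:  r(q, o * p)  →  r(q, p)
  Unit:  drop o (×5)
  Sort:  p * q * r(q, p) * r(q, p)
Right:  o * (r((((o * o) * p) * o) * (o * o), p) * (p * q) * ((o * o) * o * r(q, o * q)))
  Merge nested applications:  o * r((((o * o) * p) * o) * (o * o), p) * p * q * o * o * o * r(q, o * q)
  Inside:  r((((o * o) * p) * o) * (o * o), p)  →  r(p, p)
  Inside:  r(q, o * q)  →  r(q, q)
  Drop the unit:  drop o (×4)
  Sort arguments:  p * q * r(p, p) * r(q, q)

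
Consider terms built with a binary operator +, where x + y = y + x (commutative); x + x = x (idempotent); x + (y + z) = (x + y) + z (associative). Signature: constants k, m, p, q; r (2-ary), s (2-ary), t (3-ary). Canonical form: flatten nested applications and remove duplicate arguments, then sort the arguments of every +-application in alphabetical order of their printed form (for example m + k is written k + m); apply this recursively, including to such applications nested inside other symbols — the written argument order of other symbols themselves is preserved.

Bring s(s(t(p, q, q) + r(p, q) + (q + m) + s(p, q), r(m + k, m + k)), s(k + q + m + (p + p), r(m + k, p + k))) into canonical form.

Work inside:  t(p, q, q) + r(p, q) + (q + m) + s(p, q)
Merge nested applications:  t(p, q, q) + r(p, q) + q + m + s(p, q)
Order the arguments:  m + q + r(p, q) + s(p, q) + t(p, q, q)
Put back:  s(s(m + q + r(p, q) + s(p, q) + t(p, q, q), r(k + m, k + m)), s(k + m + p + q, r(k + m, k + p)))

Answer: s(s(m + q + r(p, q) + s(p, q) + t(p, q, q), r(k + m, k + m)), s(k + m + p + q, r(k + m, k + p)))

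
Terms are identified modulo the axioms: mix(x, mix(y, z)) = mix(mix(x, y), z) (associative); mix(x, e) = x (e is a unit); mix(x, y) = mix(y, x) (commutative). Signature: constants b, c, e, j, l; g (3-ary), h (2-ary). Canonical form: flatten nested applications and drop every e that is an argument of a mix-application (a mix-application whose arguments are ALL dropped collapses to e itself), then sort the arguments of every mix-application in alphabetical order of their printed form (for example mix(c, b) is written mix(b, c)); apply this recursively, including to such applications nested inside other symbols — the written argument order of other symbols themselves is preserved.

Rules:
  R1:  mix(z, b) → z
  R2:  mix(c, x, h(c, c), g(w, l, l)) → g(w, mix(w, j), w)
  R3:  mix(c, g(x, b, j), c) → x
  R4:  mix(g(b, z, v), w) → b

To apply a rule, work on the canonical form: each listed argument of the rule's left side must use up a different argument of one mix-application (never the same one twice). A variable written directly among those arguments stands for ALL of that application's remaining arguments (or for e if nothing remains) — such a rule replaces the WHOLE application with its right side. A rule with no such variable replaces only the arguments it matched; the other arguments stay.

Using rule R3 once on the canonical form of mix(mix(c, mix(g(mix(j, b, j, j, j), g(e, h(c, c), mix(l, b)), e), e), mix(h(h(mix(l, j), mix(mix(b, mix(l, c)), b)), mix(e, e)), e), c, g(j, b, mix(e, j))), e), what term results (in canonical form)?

Answer: mix(g(mix(b, j, j, j, j), g(e, h(c, c), mix(b, l)), e), h(h(mix(j, l), mix(b, b, c, l)), e), j)

Derivation:
Canonical form:  mix(c, c, g(j, b, j), g(mix(b, j, j, j, j), g(e, h(c, c), mix(b, l)), e), h(h(mix(j, l), mix(b, b, c, l)), e))
Match R3:  consume c, c, g(j, b, j);  x := j
Result:  mix(g(mix(b, j, j, j, j), g(e, h(c, c), mix(b, l)), e), h(h(mix(j, l), mix(b, b, c, l)), e), j)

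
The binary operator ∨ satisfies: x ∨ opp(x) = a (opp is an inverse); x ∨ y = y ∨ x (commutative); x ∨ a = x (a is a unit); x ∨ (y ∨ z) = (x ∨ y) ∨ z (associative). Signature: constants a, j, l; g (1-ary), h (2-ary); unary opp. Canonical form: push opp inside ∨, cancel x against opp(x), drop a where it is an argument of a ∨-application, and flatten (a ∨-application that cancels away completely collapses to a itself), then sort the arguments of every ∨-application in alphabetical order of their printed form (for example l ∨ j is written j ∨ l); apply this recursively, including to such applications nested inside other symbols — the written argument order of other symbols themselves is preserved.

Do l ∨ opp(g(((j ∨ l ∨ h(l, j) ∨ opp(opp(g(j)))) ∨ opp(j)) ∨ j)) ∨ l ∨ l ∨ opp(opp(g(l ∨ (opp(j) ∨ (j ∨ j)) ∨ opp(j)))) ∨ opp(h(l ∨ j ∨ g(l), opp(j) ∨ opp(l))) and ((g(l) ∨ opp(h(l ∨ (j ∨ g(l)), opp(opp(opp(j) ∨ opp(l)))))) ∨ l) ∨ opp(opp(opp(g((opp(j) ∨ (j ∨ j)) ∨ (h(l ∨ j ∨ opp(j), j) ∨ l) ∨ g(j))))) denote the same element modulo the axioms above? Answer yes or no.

Answer: no — g(l) ∨ l ∨ l ∨ l ∨ opp(g(g(j) ∨ h(l, j) ∨ j ∨ l)) ∨ opp(h(g(l) ∨ j ∨ l, opp(j) ∨ opp(l))) vs g(l) ∨ l ∨ opp(g(g(j) ∨ h(l, j) ∨ j ∨ l)) ∨ opp(h(g(l) ∨ j ∨ l, opp(j) ∨ opp(l)))

Derivation:
Left:  l ∨ opp(g(((j ∨ l ∨ h(l, j) ∨ opp(opp(g(j)))) ∨ opp(j)) ∨ j)) ∨ l ∨ l ∨ opp(opp(g(l ∨ (opp(j) ∨ (j ∨ j)) ∨ opp(j)))) ∨ opp(h(l ∨ j ∨ g(l), opp(j) ∨ opp(l)))
  Push opp inside:  distribute opp over ∨ and collapse double opp
  Collect terms:  l ∨ l ∨ l ∨ opp(g(g(j) ∨ h(l, j) ∨ j ∨ l)) ∨ g(l) ∨ opp(h(g(l) ∨ j ∨ l, opp(j) ∨ opp(l)))
  Sort arguments:  g(l) ∨ l ∨ l ∨ l ∨ opp(g(g(j) ∨ h(l, j) ∨ j ∨ l)) ∨ opp(h(g(l) ∨ j ∨ l, opp(j) ∨ opp(l)))
Right:  ((g(l) ∨ opp(h(l ∨ (j ∨ g(l)), opp(opp(opp(j) ∨ opp(l)))))) ∨ l) ∨ opp(opp(opp(g((opp(j) ∨ (j ∨ j)) ∨ (h(l ∨ j ∨ opp(j), j) ∨ l) ∨ g(j)))))
  Push opp inside:  distribute opp over ∨ and collapse double opp
  Combine occurrences:  g(l) ∨ opp(h(g(l) ∨ j ∨ l, opp(j) ∨ opp(l))) ∨ l ∨ opp(g(g(j) ∨ h(l, j) ∨ j ∨ l))
  Sort:  g(l) ∨ l ∨ opp(g(g(j) ∨ h(l, j) ∨ j ∨ l)) ∨ opp(h(g(l) ∨ j ∨ l, opp(j) ∨ opp(l)))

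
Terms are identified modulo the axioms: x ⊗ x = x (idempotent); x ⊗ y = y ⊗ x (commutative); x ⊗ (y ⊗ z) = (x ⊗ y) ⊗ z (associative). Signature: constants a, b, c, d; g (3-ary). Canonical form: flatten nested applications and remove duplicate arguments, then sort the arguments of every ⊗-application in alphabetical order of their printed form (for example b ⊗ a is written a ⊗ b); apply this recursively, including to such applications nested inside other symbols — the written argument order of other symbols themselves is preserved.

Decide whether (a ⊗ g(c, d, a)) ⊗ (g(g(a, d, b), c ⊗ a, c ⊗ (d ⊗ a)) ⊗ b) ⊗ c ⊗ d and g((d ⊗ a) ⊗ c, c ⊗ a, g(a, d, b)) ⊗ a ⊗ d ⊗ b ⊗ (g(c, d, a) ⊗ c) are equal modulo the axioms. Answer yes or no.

Answer: no — a ⊗ b ⊗ c ⊗ d ⊗ g(c, d, a) ⊗ g(g(a, d, b), a ⊗ c, a ⊗ c ⊗ d) vs a ⊗ b ⊗ c ⊗ d ⊗ g(a ⊗ c ⊗ d, a ⊗ c, g(a, d, b)) ⊗ g(c, d, a)

Derivation:
Left:  (a ⊗ g(c, d, a)) ⊗ (g(g(a, d, b), c ⊗ a, c ⊗ (d ⊗ a)) ⊗ b) ⊗ c ⊗ d
  Flatten:  a ⊗ g(c, d, a) ⊗ g(g(a, d, b), c ⊗ a, c ⊗ (d ⊗ a)) ⊗ b ⊗ c ⊗ d
  Canonicalize subterm:  g(g(a, d, b), c ⊗ a, c ⊗ (d ⊗ a))  →  g(g(a, d, b), a ⊗ c, a ⊗ c ⊗ d)
  Order the arguments:  a ⊗ b ⊗ c ⊗ d ⊗ g(c, d, a) ⊗ g(g(a, d, b), a ⊗ c, a ⊗ c ⊗ d)
Right:  g((d ⊗ a) ⊗ c, c ⊗ a, g(a, d, b)) ⊗ a ⊗ d ⊗ b ⊗ (g(c, d, a) ⊗ c)
  Flatten:  g((d ⊗ a) ⊗ c, c ⊗ a, g(a, d, b)) ⊗ a ⊗ d ⊗ b ⊗ g(c, d, a) ⊗ c
  Simplify inside:  g((d ⊗ a) ⊗ c, c ⊗ a, g(a, d, b))  →  g(a ⊗ c ⊗ d, a ⊗ c, g(a, d, b))
  Sort:  a ⊗ b ⊗ c ⊗ d ⊗ g(a ⊗ c ⊗ d, a ⊗ c, g(a, d, b)) ⊗ g(c, d, a)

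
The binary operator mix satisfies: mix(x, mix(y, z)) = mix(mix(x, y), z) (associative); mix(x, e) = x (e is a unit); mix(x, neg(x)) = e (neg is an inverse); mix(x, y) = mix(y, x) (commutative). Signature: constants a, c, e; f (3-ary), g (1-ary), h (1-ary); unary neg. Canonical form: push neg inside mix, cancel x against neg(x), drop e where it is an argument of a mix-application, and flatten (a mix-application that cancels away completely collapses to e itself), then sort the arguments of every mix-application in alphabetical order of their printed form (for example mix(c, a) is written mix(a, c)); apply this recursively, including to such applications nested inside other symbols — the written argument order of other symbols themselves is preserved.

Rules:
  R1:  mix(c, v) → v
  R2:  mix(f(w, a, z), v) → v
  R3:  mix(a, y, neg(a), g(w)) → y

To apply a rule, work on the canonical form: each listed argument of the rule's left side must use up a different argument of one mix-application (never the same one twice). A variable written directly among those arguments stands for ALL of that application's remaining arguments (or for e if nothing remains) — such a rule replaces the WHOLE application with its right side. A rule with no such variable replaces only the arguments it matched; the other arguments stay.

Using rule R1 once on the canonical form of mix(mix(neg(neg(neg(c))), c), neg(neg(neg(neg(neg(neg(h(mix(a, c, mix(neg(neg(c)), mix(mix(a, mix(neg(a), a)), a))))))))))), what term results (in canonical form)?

Canonical form:  h(mix(a, a, a, c, c))
R1 matches:  uses c;  v := mix(a, a, a, c)
The extension variable absorbs all remaining arguments, so the whole application is rewritten.
Result:  h(mix(a, a, a, c))

Answer: h(mix(a, a, a, c))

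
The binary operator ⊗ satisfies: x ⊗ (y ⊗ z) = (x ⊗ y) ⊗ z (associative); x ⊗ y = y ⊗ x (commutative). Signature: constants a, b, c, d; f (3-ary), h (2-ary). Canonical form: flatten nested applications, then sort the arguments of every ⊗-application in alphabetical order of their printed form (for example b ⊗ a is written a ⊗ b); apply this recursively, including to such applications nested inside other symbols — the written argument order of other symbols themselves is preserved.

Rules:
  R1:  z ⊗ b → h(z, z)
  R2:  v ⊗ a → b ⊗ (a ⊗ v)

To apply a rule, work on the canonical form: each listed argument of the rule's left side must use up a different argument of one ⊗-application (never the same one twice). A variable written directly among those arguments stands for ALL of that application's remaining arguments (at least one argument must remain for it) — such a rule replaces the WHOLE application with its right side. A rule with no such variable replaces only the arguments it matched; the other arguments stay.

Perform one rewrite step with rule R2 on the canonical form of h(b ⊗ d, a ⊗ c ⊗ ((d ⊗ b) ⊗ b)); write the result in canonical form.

Answer: h(b ⊗ d, a ⊗ b ⊗ b ⊗ b ⊗ c ⊗ d)

Derivation:
Canonical form:  h(b ⊗ d, a ⊗ b ⊗ b ⊗ c ⊗ d)
Match R2:  consume a;  v := b ⊗ b ⊗ c ⊗ d
The variable takes the whole remainder — replace the entire application.
New term:  h(b ⊗ d, a ⊗ b ⊗ b ⊗ b ⊗ c ⊗ d)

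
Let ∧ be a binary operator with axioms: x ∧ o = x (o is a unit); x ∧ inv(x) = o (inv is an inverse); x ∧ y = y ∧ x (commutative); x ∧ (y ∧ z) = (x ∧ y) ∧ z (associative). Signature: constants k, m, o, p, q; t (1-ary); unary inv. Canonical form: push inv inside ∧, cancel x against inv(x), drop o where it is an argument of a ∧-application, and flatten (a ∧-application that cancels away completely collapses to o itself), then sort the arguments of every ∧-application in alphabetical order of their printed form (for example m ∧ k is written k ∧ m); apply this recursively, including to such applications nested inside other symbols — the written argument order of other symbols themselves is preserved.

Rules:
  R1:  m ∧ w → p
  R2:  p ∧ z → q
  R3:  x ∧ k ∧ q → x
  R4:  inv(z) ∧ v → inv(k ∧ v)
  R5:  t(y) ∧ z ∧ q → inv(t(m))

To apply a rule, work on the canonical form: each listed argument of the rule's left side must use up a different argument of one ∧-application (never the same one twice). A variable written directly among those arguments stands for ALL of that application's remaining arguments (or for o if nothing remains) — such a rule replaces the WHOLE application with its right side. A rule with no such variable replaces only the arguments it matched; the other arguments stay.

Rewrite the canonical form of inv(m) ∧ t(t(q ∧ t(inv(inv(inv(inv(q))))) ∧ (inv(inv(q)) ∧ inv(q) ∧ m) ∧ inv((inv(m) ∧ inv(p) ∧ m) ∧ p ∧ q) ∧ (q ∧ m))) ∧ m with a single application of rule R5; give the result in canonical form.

Answer: t(t(inv(t(m))))

Derivation:
Canonical form:  t(t(m ∧ m ∧ q ∧ t(q)))
Apply R5:  consuming q, t(q);  y := q, z := m ∧ m
The extension variable absorbs all remaining arguments, so the whole application is rewritten.
New term:  t(t(inv(t(m))))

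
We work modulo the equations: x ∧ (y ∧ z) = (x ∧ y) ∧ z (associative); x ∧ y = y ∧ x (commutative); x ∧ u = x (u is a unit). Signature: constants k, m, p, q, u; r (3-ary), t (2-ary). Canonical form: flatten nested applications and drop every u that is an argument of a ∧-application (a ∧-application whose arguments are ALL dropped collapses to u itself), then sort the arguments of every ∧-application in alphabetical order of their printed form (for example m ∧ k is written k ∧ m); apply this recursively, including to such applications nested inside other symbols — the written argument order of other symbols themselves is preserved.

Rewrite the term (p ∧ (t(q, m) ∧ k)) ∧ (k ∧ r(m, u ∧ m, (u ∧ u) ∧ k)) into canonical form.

Flatten:  p ∧ t(q, m) ∧ k ∧ k ∧ r(m, u ∧ m, (u ∧ u) ∧ k)
Inside:  r(m, u ∧ m, (u ∧ u) ∧ k)  →  r(m, m, k)
Order the arguments:  k ∧ k ∧ p ∧ r(m, m, k) ∧ t(q, m)

Answer: k ∧ k ∧ p ∧ r(m, m, k) ∧ t(q, m)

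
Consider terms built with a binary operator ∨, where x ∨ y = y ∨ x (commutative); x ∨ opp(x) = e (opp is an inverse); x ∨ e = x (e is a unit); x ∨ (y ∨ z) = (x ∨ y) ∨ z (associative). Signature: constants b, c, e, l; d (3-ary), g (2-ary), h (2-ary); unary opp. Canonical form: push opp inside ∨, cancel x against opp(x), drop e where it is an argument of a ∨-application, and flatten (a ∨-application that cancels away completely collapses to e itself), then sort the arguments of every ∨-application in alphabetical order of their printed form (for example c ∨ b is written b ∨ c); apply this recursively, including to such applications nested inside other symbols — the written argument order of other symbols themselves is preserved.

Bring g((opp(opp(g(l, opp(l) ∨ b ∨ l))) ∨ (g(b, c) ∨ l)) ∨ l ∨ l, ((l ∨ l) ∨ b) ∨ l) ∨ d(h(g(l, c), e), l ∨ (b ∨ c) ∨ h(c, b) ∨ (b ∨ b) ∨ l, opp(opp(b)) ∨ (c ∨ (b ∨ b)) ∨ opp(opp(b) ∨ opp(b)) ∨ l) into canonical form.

Answer: d(h(g(l, c), e), b ∨ b ∨ b ∨ c ∨ h(c, b) ∨ l ∨ l, b ∨ b ∨ b ∨ b ∨ b ∨ c ∨ l) ∨ g(g(b, c) ∨ g(l, b) ∨ l ∨ l ∨ l, b ∨ l ∨ l ∨ l)

Derivation:
Push opp inside:  distribute opp over ∨ and collapse double opp
Collect terms:  g(g(b, c) ∨ g(l, b) ∨ l ∨ l ∨ l, b ∨ l ∨ l ∨ l) ∨ d(h(g(l, c), e), b ∨ b ∨ b ∨ c ∨ h(c, b) ∨ l ∨ l, b ∨ b ∨ b ∨ b ∨ b ∨ c ∨ l)
Sort:  d(h(g(l, c), e), b ∨ b ∨ b ∨ c ∨ h(c, b) ∨ l ∨ l, b ∨ b ∨ b ∨ b ∨ b ∨ c ∨ l) ∨ g(g(b, c) ∨ g(l, b) ∨ l ∨ l ∨ l, b ∨ l ∨ l ∨ l)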